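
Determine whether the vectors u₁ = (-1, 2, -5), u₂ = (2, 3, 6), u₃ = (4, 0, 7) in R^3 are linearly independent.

The matrix [u₁|u₂|u₃] has determinant 59.
A nonzero determinant means the columns are linearly independent.

linearly independent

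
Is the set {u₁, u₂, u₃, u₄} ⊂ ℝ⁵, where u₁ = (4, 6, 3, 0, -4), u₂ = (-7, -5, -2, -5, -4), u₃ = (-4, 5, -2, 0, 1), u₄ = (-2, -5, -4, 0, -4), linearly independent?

Place the vectors as rows of a 4×5 matrix and reduce to echelon form.
The reduction yields 4 nonzero rows, so the rank is 4.
Since rank = 4 (the number of vectors), the set is linearly independent.

linearly independent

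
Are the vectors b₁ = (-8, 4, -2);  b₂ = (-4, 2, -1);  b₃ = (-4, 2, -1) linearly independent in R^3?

linearly dependent

Two of the vectors are equal, giving an immediate dependence.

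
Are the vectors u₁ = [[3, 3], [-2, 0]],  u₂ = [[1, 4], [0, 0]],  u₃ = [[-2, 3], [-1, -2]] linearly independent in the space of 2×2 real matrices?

linearly independent

Take coordinates with respect to the standard basis {E₁₁, E₁₂, E₂₁, E₂₂}.
Row-reduce the matrix whose columns are u₁, u₂, u₃.
The reduction yields 3 nonzero rows, so the rank is 3.
Since rank = 3 (the number of vectors), the set is linearly independent.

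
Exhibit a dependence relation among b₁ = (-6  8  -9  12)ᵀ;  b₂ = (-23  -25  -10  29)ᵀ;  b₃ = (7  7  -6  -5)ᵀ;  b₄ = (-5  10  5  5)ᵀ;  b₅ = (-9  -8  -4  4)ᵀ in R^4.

2b₁ - b₂ - 3b₃ - 2b₄ = 0

Row-reduce the matrix with b₁, b₂, b₃, b₄, b₅ as columns; the null space gives the coefficients.
A generator of the null space is (2, -1, -3, -2, 0).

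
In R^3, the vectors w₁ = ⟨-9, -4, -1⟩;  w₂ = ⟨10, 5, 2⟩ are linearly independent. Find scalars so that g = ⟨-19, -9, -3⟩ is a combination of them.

Solve the system with w₁, w₂ as columns and g as the right-hand side.
The system has the unique solution (α₁, α₂) = (1, -1).

g = w₁ - w₂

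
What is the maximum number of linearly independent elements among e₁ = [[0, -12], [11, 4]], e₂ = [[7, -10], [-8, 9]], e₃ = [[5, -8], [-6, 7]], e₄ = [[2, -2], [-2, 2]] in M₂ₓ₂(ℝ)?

3

Pass to coordinate vectors with respect to the basis {E₁₁, E₁₂, E₂₁, E₂₂}.
Row-reduce the 4×4 matrix with these as rows.
Exactly 3 pivots survive; hence the rank is 3.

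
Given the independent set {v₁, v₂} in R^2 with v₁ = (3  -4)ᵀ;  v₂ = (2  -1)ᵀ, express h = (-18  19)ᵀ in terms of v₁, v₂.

Set up the augmented matrix [v₁ | v₂ | h] and row-reduce.
The system has the unique solution (α₁, α₂) = (-4, -3).

h = -4v₁ - 3v₂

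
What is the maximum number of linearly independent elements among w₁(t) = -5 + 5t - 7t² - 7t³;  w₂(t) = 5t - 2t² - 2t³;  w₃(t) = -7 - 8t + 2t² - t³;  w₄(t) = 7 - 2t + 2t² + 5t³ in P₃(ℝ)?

Represent each element by its coordinate vector in ℝ⁴.
Apply Gaussian elimination to the matrix whose rows are w₁, w₂, w₃, w₄.
There are 3 pivot columns, so rank = 3.

3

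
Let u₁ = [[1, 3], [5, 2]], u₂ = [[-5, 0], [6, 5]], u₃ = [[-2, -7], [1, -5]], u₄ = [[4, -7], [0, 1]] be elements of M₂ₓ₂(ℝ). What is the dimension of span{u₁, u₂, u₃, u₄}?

Use coordinates relative to {E₁₁, E₁₂, E₂₁, E₂₂}.
Form the matrix with u₁, u₂, u₃, u₄ as columns and reduce.
The echelon form has 4 nonzero rows, so the rank is 4.

dim = 4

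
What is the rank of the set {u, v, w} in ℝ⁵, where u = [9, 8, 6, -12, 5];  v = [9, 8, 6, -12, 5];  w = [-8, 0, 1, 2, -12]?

2

Form the matrix with u, v, w as columns and reduce.
Exactly 2 pivots survive; hence the rank is 2.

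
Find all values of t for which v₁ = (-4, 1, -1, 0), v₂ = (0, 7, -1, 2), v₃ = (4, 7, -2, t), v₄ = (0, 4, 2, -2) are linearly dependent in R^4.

t = 41/9

The vectors are dependent exactly when the determinant of the matrix with rows v₁, v₂, v₃, v₄ vanishes.
The determinant works out to 72*t - 328.
Setting this to zero gives t = 41/9.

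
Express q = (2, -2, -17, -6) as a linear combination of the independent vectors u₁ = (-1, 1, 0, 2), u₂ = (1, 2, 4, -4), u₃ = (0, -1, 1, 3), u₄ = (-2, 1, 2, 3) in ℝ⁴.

q = 2u₁ - 2u₂ - 3u₃ - 3u₄

Since u₁, u₂, u₃, u₄ are independent, the coefficients expressing q are uniquely determined by a linear system.
Back-substitution yields (c₁, …, c₄) = (2, -2, -3, -3).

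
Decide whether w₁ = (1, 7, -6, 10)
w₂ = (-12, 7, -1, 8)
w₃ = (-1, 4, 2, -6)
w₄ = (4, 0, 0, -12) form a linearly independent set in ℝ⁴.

Place the vectors as rows of a 4×4 matrix and reduce to echelon form.
The reduction yields 4 nonzero rows, so the rank is 4.
Since rank = 4 (the number of vectors), the set is linearly independent.

linearly independent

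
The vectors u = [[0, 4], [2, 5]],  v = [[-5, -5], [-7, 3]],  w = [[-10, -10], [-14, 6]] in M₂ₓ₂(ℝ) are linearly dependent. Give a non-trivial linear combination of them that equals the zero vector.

Write each element as a vector in ℝ⁴ using {E₁₁, E₁₂, E₂₁, E₂₂}.
Write the vectors as columns of a matrix and find a nonzero vector in its null space.
The free variable yields coefficients (0, 2, -1) (any nonzero multiple also works).

2v - w = 0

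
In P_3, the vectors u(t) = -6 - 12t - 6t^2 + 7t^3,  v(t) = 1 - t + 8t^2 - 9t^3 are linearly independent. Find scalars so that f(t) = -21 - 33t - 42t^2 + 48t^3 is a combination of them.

Take coordinate vectors relative to {1, t, …, t^3}.
Solve the system with u, v as columns and f as the right-hand side.
Back-substitution yields (c₁, c₂) = (3, -3).

f = 3u - 3v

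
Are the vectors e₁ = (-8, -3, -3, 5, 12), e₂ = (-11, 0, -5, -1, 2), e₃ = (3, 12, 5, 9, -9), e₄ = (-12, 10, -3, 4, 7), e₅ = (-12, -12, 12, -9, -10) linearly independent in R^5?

The matrix [e₁|e₂|e₃|e₄|e₅] has determinant -306717.
A nonzero determinant means the columns are linearly independent.

linearly independent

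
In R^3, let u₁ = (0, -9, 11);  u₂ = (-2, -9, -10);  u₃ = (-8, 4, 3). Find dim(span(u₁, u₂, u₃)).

Form the matrix with u₁, u₂, u₃ as columns and reduce.
The echelon form has 3 nonzero rows, so the rank is 3.

3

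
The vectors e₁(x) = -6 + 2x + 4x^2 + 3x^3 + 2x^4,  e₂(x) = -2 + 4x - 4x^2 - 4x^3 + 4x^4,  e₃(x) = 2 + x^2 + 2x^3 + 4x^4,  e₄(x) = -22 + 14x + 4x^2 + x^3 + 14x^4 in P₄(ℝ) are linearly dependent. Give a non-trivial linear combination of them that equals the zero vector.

3e₁ + 2e₂ - e₄ = 0

Pass to coordinate vectors relative to the basis {1, x, …, x^4}.
Solve the homogeneous system with e₁, e₂, e₃, e₄ as columns by row-reducing the coefficient matrix.
A generator of the null space is (3, 2, 0, -1).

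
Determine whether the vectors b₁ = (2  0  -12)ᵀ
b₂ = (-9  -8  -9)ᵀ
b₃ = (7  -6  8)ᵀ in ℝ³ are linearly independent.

The matrix [b₁|b₂|b₃] has determinant -1556.
A nonzero determinant means the columns are linearly independent.

linearly independent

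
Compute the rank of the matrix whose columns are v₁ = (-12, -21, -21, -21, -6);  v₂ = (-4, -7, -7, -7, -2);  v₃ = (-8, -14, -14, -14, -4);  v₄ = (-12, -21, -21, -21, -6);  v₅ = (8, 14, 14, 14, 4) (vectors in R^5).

rank 1

Put the 5×5 matrix [v₁|v₂|v₃|v₄|v₅] into echelon form.
The echelon form has 1 nonzero row, so the rank is 1.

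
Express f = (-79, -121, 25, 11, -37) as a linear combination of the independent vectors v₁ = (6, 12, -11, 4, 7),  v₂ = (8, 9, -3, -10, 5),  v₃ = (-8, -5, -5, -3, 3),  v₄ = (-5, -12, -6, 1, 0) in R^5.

Set up the augmented matrix [v₁ | v₂ | v₃ | v₄ | f] and row-reduce.
The system has the unique solution (a₁, …, a₄) = (-4, -3, 2, 3).

f = -4v₁ - 3v₂ + 2v₃ + 3v₄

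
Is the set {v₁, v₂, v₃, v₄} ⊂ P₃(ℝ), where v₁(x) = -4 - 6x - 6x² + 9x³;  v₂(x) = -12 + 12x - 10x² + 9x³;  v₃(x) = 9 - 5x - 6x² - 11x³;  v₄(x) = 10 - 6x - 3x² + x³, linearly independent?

Take coordinates with respect to the standard basis {1, x, …, x³}.
Form the 4×4 matrix with these as columns; its determinant is 21806.
A nonzero determinant means the columns are linearly independent.

linearly independent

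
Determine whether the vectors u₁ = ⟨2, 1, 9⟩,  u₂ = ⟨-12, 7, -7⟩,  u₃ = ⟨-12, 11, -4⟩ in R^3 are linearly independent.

Form the 3×3 matrix with these as columns; its determinant is -298.
A nonzero determinant means the columns are linearly independent.

linearly independent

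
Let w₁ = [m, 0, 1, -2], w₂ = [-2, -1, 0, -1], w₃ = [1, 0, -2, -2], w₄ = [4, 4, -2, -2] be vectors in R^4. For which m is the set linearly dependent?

The vectors are dependent exactly when the determinant of the matrix with rows w₁, w₂, w₃, w₄ vanishes.
The determinant works out to -8*m - 34.
This vanishes exactly when m = -17/4.

m = -17/4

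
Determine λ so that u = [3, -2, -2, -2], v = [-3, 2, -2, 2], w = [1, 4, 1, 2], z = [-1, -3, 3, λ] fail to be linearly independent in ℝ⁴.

The set is linearly dependent precisely when det[u; v; w; z] = 0.
Expanding, det = 56*λ + 80.
This vanishes exactly when λ = -10/7.

λ = -10/7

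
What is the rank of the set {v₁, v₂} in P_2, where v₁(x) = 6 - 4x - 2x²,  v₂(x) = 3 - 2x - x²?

1

Pass to coordinate vectors with respect to the basis {1, x, x²}.
Put the 3×2 matrix [v₁|v₂] into echelon form.
There is 1 pivot column, so rank = 1.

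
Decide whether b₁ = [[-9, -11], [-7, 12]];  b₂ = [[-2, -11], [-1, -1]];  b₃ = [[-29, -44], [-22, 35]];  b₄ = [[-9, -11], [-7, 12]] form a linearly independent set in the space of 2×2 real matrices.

linearly dependent

Take coordinates with respect to the standard basis {E₁₁, E₁₂, E₂₁, E₂₂}.
Form the 4×4 matrix with these as columns; its determinant is 0.
A zero determinant means the columns are linearly dependent.
Indeed 3b₁ + b₂ - b₃ = 0.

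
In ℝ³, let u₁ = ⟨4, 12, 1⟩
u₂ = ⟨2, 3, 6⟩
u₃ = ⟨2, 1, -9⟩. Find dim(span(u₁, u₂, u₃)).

Apply Gaussian elimination to the matrix whose rows are u₁, u₂, u₃.
The echelon form has 3 nonzero rows, so the rank is 3.

3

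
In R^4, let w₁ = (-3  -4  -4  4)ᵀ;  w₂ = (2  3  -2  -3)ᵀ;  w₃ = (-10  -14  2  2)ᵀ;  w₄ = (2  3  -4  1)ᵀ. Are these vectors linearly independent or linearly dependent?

linearly dependent

Row-reduce the matrix whose columns are w₁, w₂, w₃, w₄.
The reduction yields 3 nonzero rows, so the rank is 3.
Since rank 3 < 4, the set is linearly dependent.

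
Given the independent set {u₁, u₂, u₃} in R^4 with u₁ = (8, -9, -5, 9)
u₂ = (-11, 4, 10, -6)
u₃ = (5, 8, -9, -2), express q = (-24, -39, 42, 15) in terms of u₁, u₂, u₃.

q = 3u₁ + 3u₂ - 3u₃

Since u₁, u₂, u₃ are independent, the coefficients expressing q are uniquely determined by a linear system.
Row-reducing the augmented matrix gives the unique coefficients (a₁, a₂, a₃) = (3, 3, -3).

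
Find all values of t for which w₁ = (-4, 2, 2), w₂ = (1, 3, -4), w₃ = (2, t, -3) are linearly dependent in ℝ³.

Place the vectors as rows of a 3×3 matrix; dependence ⇔ determinant zero.
Cofactor expansion gives det = 14 - 14*t.
Setting this to zero gives t = 1.

t = 1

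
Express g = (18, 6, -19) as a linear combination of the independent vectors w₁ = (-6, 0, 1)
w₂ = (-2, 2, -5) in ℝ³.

Since w₁, w₂ are independent, the coefficients expressing g are uniquely determined by a linear system.
Back-substitution yields (α₁, α₂) = (-4, 3).

g = -4w₁ + 3w₂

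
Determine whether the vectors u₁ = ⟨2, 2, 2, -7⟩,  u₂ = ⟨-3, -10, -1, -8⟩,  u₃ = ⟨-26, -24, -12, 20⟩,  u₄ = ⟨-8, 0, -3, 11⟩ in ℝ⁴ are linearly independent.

The matrix [u₁|u₂|u₃|u₄] has determinant 0.
A zero determinant means the columns are linearly dependent.
Indeed 2u₁ - 2u₂ + u₃ - 2u₄ = 0.

linearly dependent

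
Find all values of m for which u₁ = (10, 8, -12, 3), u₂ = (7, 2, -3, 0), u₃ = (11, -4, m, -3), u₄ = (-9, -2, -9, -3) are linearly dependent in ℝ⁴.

Dependence holds iff the 4×4 matrix [u₁ u₂ u₃ u₄] is singular.
Expanding, det = 120*m - 1224.
Solving 120*m - 1224 = 0 yields m = 51/5.

m = 51/5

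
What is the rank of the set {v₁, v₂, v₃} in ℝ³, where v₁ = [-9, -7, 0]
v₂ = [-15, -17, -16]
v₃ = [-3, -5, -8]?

2

Apply Gaussian elimination to the matrix whose rows are v₁, v₂, v₃.
The echelon form has 2 nonzero rows, so the rank is 2.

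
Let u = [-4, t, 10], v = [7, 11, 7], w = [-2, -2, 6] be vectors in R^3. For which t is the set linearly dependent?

t = -30/7

Place the vectors as rows of a 3×3 matrix; dependence ⇔ determinant zero.
The determinant works out to -56*t - 240.
Setting this to zero gives t = -30/7.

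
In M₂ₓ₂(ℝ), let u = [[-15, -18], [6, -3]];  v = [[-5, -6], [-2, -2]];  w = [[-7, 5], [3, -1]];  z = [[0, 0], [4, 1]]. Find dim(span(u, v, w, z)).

Pass to coordinate vectors with respect to the basis {E₁₁, E₁₂, E₂₁, E₂₂}.
Apply Gaussian elimination to the matrix whose rows are u, v, w, z.
The echelon form has 3 nonzero rows, so the rank is 3.

dim = 3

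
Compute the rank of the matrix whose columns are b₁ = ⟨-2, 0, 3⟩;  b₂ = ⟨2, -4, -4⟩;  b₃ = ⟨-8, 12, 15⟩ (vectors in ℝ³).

2

Put the 3×3 matrix [b₁|b₂|b₃] into echelon form.
The echelon form has 2 nonzero rows, so the rank is 2.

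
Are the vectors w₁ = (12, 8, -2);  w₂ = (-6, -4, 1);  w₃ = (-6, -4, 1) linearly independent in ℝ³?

Form the 3×3 matrix with these as columns; its determinant is 0.
A zero determinant means the columns are linearly dependent.

linearly dependent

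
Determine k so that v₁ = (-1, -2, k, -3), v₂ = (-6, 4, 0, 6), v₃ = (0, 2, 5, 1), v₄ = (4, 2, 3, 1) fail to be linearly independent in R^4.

k = 2

The set is linearly dependent precisely when det[v₁; v₂; v₃; v₄] = 0.
The determinant works out to 64 - 32*k.
This vanishes exactly when k = 2.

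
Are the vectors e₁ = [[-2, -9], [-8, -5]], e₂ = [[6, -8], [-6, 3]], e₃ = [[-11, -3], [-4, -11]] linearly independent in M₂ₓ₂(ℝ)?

Write each element as a coordinate vector in ℝ⁴ using {E₁₁, E₁₂, E₂₁, E₂₂}.
Row-reduce the matrix whose columns are e₁, e₂, e₃.
The reduction yields 3 nonzero rows, so the rank is 3.
Since rank = 3 (the number of vectors), the set is linearly independent.

linearly independent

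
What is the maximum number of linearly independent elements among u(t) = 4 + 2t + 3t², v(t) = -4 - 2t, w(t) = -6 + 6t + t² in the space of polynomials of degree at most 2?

3

Represent each element by its coordinate vector in ℝ³.
Put the 3×3 matrix [u|v|w] into echelon form.
The echelon form has 3 nonzero rows, so the rank is 3.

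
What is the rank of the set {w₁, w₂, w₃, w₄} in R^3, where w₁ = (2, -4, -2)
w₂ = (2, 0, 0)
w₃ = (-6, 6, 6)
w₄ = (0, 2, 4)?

rank 3

Apply Gaussian elimination to the matrix whose rows are w₁, w₂, w₃, w₄.
Reduction leaves 3 leading entries, giving rank 3.
(With 4 elements in a 3-dimensional space the rank is at most 3.)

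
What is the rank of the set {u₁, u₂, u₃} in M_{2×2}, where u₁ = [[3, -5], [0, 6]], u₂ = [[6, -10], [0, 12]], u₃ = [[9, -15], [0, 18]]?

rank 1

Use coordinates relative to {E₁₁, E₁₂, E₂₁, E₂₂}.
Row-reduce the 3×4 matrix with these as rows.
Reduction leaves 1 leading entry, giving rank 1.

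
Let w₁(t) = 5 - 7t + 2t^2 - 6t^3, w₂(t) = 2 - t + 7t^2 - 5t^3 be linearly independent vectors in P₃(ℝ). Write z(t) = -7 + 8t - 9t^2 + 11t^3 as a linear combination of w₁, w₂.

z = -w₁ - w₂

Work in coordinates with respect to the standard basis {1, t, …, t^3}.
Solve the system with w₁, w₂ as columns and z as the right-hand side.
Back-substitution yields (c₁, c₂) = (-1, -1).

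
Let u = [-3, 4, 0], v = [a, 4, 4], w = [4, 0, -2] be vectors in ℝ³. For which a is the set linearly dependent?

a = -11

The set is linearly dependent precisely when det[u; v; w] = 0.
Cofactor expansion gives det = 8*a + 88.
Solving 8*a + 88 = 0 yields a = -11.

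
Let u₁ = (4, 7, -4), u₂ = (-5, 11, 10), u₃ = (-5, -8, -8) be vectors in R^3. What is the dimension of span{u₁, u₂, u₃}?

dim = 3

Put the 3×3 matrix [u₁|u₂|u₃] into echelon form.
There are 3 pivot columns, so rank = 3.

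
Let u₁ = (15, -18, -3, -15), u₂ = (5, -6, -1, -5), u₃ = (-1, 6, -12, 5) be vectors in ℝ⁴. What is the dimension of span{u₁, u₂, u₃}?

Form the matrix with u₁, u₂, u₃ as columns and reduce.
The echelon form has 2 nonzero rows, so the rank is 2.

dim = 2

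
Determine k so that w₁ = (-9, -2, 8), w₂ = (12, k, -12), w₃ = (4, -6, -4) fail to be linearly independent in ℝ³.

The set is linearly dependent precisely when det[w₁; w₂; w₃] = 0.
Cofactor expansion gives det = 4*k + 72.
Solving 4*k + 72 = 0 yields k = -18.

k = -18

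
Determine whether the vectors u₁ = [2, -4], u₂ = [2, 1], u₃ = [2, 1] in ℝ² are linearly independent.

linearly dependent

There are 3 vectors in a 2-dimensional space, so they cannot be linearly independent.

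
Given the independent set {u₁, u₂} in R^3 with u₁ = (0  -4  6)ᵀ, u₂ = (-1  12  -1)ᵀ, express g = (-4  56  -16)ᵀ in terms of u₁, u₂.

g = -2u₁ + 4u₂

Since u₁, u₂ are independent, the coefficients expressing g are uniquely determined by a linear system.
Row-reducing the augmented matrix gives the unique coefficients (α₁, α₂) = (-2, 4).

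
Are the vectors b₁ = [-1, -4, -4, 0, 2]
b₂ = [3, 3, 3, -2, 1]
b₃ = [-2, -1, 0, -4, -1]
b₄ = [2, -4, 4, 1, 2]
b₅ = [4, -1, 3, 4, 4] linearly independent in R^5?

Place the vectors as rows of a 5×5 matrix and reduce to echelon form.
The reduction yields 5 nonzero rows, so the rank is 5.
Since rank = 5 (the number of vectors), the set is linearly independent.

linearly independent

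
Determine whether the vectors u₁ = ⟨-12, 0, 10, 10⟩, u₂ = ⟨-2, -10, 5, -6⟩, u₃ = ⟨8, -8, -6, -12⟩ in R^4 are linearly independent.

linearly independent

Row-reduce the matrix whose columns are u₁, u₂, u₃.
The reduction yields 3 nonzero rows, so the rank is 3.
Since rank = 3 (the number of vectors), the set is linearly independent.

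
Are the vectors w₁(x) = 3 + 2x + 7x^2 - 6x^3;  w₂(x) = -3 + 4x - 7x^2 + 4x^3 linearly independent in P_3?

Write each element as a coordinate vector in ℝ⁴ using {1, x, …, x^3}.
Place the vectors as rows of a 2×4 matrix and reduce to echelon form.
The reduction yields 2 nonzero rows, so the rank is 2.
Since rank = 2 (the number of vectors), the set is linearly independent.

linearly independent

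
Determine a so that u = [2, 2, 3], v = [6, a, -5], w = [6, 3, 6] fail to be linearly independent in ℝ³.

a = -8

Dependence holds iff the 3×3 matrix [u v w] is singular.
Expanding, det = -6*a - 48.
Solving -6*a - 48 = 0 yields a = -8.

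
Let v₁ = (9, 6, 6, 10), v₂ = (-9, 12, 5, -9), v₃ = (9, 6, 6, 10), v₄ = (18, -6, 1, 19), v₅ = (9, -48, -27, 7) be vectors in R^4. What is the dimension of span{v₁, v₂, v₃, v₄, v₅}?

Put the 4×5 matrix [v₁|v₂|v₃|v₄|v₅] into echelon form.
There are 2 pivot columns, so rank = 2.
(With 5 elements in a 4-dimensional space the rank is at most 4.)

2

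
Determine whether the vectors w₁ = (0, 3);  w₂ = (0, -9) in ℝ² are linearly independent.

The matrix [w₁|w₂] has determinant 0.
A zero determinant means the columns are linearly dependent.
Indeed 3w₁ + w₂ = 0.

linearly dependent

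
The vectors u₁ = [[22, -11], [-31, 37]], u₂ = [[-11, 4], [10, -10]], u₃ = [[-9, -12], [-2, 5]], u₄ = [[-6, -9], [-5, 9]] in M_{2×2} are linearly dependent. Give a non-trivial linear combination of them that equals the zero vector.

Take coordinates with respect to {E₁₁, E₁₂, E₂₁, E₂₂}.
Set up α₁u₁ + … + α₄u₄ = 0 and solve the homogeneous system.
The free variable yields coefficients (1, 2, 2, -3) (any nonzero multiple also works).

u₁ + 2u₂ + 2u₃ - 3u₄ = 0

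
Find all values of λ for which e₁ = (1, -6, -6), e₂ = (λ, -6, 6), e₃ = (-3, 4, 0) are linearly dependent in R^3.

λ = 8

Dependence holds iff the 3×3 matrix [e₁ e₂ e₃] is singular.
Cofactor expansion gives det = 192 - 24*λ.
This vanishes exactly when λ = 8.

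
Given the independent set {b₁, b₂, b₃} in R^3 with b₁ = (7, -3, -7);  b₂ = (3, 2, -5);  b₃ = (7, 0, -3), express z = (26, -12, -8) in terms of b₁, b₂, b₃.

z = 2b₁ - 3b₂ + 3b₃

Write z = a₁b₁ + … + a₃b₃ and equate components.
Row-reducing the augmented matrix gives the unique coefficients (a₁, a₂, a₃) = (2, -3, 3).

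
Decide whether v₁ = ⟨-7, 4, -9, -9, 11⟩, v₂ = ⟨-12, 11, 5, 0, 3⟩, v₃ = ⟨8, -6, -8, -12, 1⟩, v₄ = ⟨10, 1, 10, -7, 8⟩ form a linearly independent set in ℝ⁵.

Place the vectors as rows of a 4×5 matrix and reduce to echelon form.
The reduction yields 4 nonzero rows, so the rank is 4.
Since rank = 4 (the number of vectors), the set is linearly independent.

linearly independent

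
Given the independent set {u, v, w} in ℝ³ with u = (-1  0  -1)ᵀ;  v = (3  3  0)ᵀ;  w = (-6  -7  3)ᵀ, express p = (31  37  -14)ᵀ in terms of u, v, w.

p = 2u + 3v - 4w

Set up the augmented matrix [u | v | w | p] and row-reduce.
Row-reducing the augmented matrix gives the unique coefficients (a₁, a₂, a₃) = (2, 3, -4).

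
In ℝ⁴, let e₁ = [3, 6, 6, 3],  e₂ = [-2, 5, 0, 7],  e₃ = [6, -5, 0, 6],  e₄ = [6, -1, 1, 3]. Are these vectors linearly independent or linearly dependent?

linearly independent

Row-reduce the matrix whose columns are e₁, e₂, e₃, e₄.
The reduction yields 4 nonzero rows, so the rank is 4.
Since rank = 4 (the number of vectors), the set is linearly independent.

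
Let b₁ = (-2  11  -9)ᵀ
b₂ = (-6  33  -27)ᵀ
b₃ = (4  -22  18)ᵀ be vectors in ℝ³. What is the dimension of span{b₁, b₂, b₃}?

Put the 3×3 matrix [b₁|b₂|b₃] into echelon form.
There is 1 pivot column, so rank = 1.

1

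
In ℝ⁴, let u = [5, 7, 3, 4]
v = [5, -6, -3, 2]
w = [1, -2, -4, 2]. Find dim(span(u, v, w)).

3

Form the matrix with u, v, w as columns and reduce.
There are 3 pivot columns, so rank = 3.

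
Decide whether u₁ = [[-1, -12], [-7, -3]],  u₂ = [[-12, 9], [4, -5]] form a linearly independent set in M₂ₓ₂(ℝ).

Write each element as a coordinate vector in ℝ⁴ using {E₁₁, E₁₂, E₂₁, E₂₂}.
Row-reduce the matrix whose columns are u₁, u₂.
The reduction yields 2 nonzero rows, so the rank is 2.
Since rank = 2 (the number of vectors), the set is linearly independent.

linearly independent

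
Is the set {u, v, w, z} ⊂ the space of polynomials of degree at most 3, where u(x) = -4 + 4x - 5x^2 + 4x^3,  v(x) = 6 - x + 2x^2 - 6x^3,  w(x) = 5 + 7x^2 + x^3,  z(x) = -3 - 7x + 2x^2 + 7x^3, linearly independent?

linearly independent

Write each element as a coordinate vector in ℝ⁴ using {1, x, …, x^3}.
Row-reduce the matrix whose columns are u, v, w, z.
The reduction yields 4 nonzero rows, so the rank is 4.
Since rank = 4 (the number of vectors), the set is linearly independent.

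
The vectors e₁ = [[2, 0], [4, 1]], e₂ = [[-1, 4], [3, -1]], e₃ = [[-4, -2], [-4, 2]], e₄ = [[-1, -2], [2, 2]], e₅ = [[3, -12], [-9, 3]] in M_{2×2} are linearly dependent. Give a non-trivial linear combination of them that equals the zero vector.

3e₂ + e₅ = 0

Take coordinates with respect to {E₁₁, E₁₂, E₂₁, E₂₂}.
Solve the homogeneous system with e₁, e₂, e₃, e₄, e₅ as columns by row-reducing the coefficient matrix.
A generator of the null space is (0, 3, 0, 0, 1).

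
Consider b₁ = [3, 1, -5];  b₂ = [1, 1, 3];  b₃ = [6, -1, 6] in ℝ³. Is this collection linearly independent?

Row-reduce the matrix whose columns are b₁, b₂, b₃.
The reduction yields 3 nonzero rows, so the rank is 3.
Since rank = 3 (the number of vectors), the set is linearly independent.

linearly independent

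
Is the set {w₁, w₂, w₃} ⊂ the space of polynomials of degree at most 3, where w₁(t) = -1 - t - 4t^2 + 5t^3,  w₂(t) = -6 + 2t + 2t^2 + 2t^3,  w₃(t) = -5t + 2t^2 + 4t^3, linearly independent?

Write each element as a coordinate vector in ℝ⁴ using {1, t, …, t^3}.
Row-reduce the matrix whose columns are w₁, w₂, w₃.
The reduction yields 3 nonzero rows, so the rank is 3.
Since rank = 3 (the number of vectors), the set is linearly independent.

linearly independent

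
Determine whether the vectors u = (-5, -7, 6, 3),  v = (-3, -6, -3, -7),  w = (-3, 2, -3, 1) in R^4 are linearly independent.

linearly independent

Row-reduce the matrix whose columns are u, v, w.
The reduction yields 3 nonzero rows, so the rank is 3.
Since rank = 3 (the number of vectors), the set is linearly independent.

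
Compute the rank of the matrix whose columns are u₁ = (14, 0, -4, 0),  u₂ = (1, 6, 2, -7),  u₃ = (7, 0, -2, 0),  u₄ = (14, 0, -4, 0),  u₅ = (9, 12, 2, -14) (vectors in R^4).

Put the 4×5 matrix [u₁|u₂|u₃|u₄|u₅] into echelon form.
The echelon form has 2 nonzero rows, so the rank is 2.
(With 5 elements in a 4-dimensional space the rank is at most 4.)

2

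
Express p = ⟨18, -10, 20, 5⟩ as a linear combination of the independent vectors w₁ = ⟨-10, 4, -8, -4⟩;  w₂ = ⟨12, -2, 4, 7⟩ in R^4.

p = -3w₁ - w₂

Since w₁, w₂ are independent, the coefficients expressing p are uniquely determined by a linear system.
The system has the unique solution (a₁, a₂) = (-3, -1).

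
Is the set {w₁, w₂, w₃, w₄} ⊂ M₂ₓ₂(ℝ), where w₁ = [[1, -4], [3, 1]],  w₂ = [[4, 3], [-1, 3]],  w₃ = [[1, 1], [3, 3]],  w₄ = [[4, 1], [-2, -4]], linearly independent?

Take coordinates with respect to the standard basis {E₁₁, E₁₂, E₂₁, E₂₂}.
The matrix [w₁|w₂|w₃|w₄] has determinant -360.
A nonzero determinant means the columns are linearly independent.

linearly independent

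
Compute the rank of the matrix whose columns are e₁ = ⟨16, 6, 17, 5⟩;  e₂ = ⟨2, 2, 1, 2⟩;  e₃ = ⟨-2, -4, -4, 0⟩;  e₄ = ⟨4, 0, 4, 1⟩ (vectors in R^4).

Apply Gaussian elimination to the matrix whose rows are e₁, e₂, e₃, e₄.
There are 3 pivot columns, so rank = 3.

3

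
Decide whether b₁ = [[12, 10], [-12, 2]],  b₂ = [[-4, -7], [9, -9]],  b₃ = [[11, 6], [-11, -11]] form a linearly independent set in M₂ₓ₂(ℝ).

linearly independent

Write each element as a coordinate vector in ℝ⁴ using {E₁₁, E₁₂, E₂₁, E₂₂}.
Row-reduce the matrix whose columns are b₁, b₂, b₃.
The reduction yields 3 nonzero rows, so the rank is 3.
Since rank = 3 (the number of vectors), the set is linearly independent.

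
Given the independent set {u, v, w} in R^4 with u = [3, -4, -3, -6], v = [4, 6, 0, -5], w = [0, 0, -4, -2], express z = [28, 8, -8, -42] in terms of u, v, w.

z = 4u + 4v - w

Solve the system with u, v, w as columns and z as the right-hand side.
The system has the unique solution (c₁, c₂, c₃) = (4, 4, -1).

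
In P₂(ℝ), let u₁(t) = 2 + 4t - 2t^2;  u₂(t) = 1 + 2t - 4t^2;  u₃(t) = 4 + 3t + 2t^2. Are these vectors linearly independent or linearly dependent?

Take coordinates with respect to the standard basis {1, t, t^2}.
Place the vectors as rows of a 3×3 matrix and reduce to echelon form.
The reduction yields 3 nonzero rows, so the rank is 3.
Since rank = 3 (the number of vectors), the set is linearly independent.

linearly independent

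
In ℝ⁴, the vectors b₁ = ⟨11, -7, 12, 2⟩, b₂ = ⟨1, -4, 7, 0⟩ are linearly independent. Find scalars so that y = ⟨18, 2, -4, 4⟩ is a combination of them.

Set up the augmented matrix [b₁ | b₂ | y] and row-reduce.
Row-reducing the augmented matrix gives the unique coefficients (a₁, a₂) = (2, -4).

y = 2b₁ - 4b₂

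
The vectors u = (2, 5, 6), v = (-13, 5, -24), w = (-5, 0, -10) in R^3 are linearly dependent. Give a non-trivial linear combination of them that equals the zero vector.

Set up α₁u + … + α₃w = 0 and solve the homogeneous system.
One solution (up to scaling) is (1, -1, 3).

u - v + 3w = 0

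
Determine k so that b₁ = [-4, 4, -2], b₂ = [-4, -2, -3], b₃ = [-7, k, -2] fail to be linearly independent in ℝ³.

k = 16

The set is linearly dependent precisely when det[b₁; b₂; b₃] = 0.
Expanding, det = 64 - 4*k.
This vanishes exactly when k = 16.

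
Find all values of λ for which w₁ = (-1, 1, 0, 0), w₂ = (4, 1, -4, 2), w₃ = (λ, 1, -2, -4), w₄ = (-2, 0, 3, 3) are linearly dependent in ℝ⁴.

λ = -4/9

The set is linearly dependent precisely when det[w₁; w₂; w₃; w₄] = 0.
The determinant works out to -18*λ - 8.
This vanishes exactly when λ = -4/9.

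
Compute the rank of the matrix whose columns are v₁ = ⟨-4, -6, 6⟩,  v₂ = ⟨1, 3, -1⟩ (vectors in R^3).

2

Put the 3×2 matrix [v₁|v₂] into echelon form.
Exactly 2 pivots survive; hence the rank is 2.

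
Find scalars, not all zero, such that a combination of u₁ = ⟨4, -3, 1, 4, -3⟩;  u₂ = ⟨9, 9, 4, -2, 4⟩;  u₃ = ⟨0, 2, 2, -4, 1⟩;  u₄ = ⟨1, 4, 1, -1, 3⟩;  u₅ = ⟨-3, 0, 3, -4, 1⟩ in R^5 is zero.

Set up α₁u₁ + … + α₅u₅ = 0 and solve the homogeneous system.
One solution (up to scaling) is (1, -1, 2, 2, -1).

u₁ - u₂ + 2u₃ + 2u₄ - u₅ = 0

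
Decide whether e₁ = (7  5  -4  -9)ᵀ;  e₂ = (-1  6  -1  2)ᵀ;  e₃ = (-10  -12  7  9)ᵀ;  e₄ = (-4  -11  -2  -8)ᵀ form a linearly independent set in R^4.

linearly independent

Form the 4×4 matrix with these as columns; its determinant is -1058.
A nonzero determinant means the columns are linearly independent.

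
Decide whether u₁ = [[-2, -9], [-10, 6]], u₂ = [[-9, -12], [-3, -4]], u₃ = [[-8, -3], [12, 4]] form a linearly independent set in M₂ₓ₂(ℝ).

Take coordinates with respect to the standard basis {E₁₁, E₁₂, E₂₁, E₂₂}.
Place the vectors as rows of a 3×4 matrix and reduce to echelon form.
The reduction yields 3 nonzero rows, so the rank is 3.
Since rank = 3 (the number of vectors), the set is linearly independent.

linearly independent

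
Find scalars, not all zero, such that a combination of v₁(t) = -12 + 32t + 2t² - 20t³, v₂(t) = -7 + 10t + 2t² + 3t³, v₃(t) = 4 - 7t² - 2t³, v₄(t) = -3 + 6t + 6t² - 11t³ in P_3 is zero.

Write each element as a vector in ℝ⁴ using {1, t, …, t³}.
Write the vectors as columns of a matrix and find a nonzero vector in its null space.
The free variable yields coefficients (1, -2, -2, -2) (any nonzero multiple also works).

v₁ - 2v₂ - 2v₃ - 2v₄ = 0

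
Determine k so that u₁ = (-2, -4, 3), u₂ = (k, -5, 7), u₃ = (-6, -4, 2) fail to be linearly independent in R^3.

k = 21/2

Dependence holds iff the 3×3 matrix [u₁ u₂ u₃] is singular.
Expanding, det = 42 - 4*k.
Setting this to zero gives k = 21/2.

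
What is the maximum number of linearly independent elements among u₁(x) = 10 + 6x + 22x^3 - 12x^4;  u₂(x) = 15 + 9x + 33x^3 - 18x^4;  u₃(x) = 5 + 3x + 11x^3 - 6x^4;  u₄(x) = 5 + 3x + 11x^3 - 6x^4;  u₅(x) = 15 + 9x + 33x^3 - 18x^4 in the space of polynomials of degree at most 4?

Use coordinates relative to {1, x, …, x^4}.
Row-reduce the 5×5 matrix with these as rows.
The echelon form has 1 nonzero row, so the rank is 1.

1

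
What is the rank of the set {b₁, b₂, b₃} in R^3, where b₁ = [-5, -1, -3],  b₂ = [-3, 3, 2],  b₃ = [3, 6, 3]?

Put the 3×3 matrix [b₁|b₂|b₃] into echelon form.
Reduction leaves 3 leading entries, giving rank 3.

rank 3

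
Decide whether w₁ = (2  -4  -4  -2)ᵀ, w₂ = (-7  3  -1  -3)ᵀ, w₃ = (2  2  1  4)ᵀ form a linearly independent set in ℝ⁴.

Row-reduce the matrix whose columns are w₁, w₂, w₃.
The reduction yields 3 nonzero rows, so the rank is 3.
Since rank = 3 (the number of vectors), the set is linearly independent.

linearly independent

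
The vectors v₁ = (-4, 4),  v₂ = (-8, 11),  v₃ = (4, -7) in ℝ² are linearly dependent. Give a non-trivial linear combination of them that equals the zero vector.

Solve the homogeneous system with v₁, v₂, v₃ as columns by row-reducing the coefficient matrix.
One solution (up to scaling) is (1, -1, -1).

v₁ - v₂ - v₃ = 0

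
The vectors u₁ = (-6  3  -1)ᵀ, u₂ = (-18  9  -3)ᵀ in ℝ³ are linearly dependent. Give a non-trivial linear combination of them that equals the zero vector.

3u₁ - u₂ = 0

Set up α₁u₁ + α₂u₂ = 0 and solve the homogeneous system.
One solution (up to scaling) is (3, -1).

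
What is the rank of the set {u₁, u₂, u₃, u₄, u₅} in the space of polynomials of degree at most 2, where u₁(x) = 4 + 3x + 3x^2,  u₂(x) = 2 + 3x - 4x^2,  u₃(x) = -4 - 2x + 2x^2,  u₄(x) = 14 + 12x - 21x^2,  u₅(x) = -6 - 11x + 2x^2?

3

Use coordinates relative to {1, x, x^2}.
Row-reduce the 5×3 matrix with these as rows.
There are 3 pivot columns, so rank = 3.
(With 5 elements in a 3-dimensional space the rank is at most 3.)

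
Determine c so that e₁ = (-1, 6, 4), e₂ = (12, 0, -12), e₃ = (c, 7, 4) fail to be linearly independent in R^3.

The set is linearly dependent precisely when det[e₁; e₂; e₃] = 0.
Cofactor expansion gives det = -72*c - 36.
This vanishes exactly when c = -1/2.

c = -1/2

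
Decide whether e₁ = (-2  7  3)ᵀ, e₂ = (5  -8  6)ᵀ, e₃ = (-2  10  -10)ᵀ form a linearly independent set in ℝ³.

Form the 3×3 matrix with these as columns; its determinant is 328.
A nonzero determinant means the columns are linearly independent.

linearly independent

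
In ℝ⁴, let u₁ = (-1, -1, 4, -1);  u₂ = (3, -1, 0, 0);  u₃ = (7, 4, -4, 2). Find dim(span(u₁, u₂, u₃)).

3

Put the 4×3 matrix [u₁|u₂|u₃] into echelon form.
The echelon form has 3 nonzero rows, so the rank is 3.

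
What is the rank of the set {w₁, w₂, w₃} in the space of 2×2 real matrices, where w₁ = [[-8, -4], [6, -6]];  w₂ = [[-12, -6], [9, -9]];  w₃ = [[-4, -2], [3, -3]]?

Use coordinates relative to {E₁₁, E₁₂, E₂₁, E₂₂}.
Form the matrix with w₁, w₂, w₃ as columns and reduce.
Reduction leaves 1 leading entry, giving rank 1.

1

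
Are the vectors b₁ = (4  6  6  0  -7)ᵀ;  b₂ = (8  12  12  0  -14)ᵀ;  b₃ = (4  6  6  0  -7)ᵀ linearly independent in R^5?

linearly dependent

Two of the vectors are equal, giving an immediate dependence.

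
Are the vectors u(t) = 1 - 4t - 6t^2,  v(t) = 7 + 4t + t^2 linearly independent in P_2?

linearly independent

Take coordinates with respect to the standard basis {1, t, t^2}.
Row-reduce the matrix whose columns are u, v.
The reduction yields 2 nonzero rows, so the rank is 2.
Since rank = 2 (the number of vectors), the set is linearly independent.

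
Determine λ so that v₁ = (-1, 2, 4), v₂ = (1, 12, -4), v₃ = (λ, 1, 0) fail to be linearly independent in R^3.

The vectors are dependent exactly when the determinant of the matrix with rows v₁, v₂, v₃ vanishes.
The determinant works out to -56*λ.
This vanishes exactly when λ = 0.

λ = 0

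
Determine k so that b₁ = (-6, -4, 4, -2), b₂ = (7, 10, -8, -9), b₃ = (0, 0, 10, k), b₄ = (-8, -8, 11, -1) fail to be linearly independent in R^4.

Place the vectors as rows of a 4×4 matrix; dependence ⇔ determinant zero.
The determinant works out to 128*k + 1280.
This vanishes exactly when k = -10.

k = -10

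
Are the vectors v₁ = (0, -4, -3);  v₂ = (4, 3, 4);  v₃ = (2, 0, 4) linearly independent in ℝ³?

linearly independent

Row-reduce the matrix whose columns are v₁, v₂, v₃.
The reduction yields 3 nonzero rows, so the rank is 3.
Since rank = 3 (the number of vectors), the set is linearly independent.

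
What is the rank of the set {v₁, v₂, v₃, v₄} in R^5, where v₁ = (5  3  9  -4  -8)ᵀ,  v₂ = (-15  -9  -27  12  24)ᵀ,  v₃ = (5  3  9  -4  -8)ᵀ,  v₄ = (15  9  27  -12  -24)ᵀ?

1

Form the matrix with v₁, v₂, v₃, v₄ as columns and reduce.
Exactly 1 pivot survives; hence the rank is 1.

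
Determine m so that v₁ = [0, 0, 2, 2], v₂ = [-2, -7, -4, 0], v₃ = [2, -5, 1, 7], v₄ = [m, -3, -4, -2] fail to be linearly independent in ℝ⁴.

The set is linearly dependent precisely when det[v₁; v₂; v₃; v₄] = 0.
Cofactor expansion gives det = -44*m - 24.
This vanishes exactly when m = -6/11.

m = -6/11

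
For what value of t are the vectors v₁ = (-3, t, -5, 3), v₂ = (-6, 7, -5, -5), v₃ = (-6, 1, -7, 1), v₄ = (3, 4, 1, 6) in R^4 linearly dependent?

Dependence holds iff the 4×4 matrix [v₁ v₂ v₃ v₄] is singular.
Cofactor expansion gives det = 12*t - 240.
This vanishes exactly when t = 20.

t = 20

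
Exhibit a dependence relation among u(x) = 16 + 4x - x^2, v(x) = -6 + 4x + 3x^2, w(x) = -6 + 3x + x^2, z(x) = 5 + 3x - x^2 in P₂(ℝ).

u - v + 2w - 2z = 0

Take coordinates with respect to {1, x, x^2}.
Row-reduce the matrix with u, v, w, z as columns; the null space gives the coefficients.
The free variable yields coefficients (1, -1, 2, -2) (any nonzero multiple also works).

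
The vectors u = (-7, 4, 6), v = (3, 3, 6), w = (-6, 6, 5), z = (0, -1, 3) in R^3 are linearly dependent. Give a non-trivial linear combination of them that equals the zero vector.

3u + v - 3w - 3z = 0

Solve the homogeneous system with u, v, w, z as columns by row-reducing the coefficient matrix.
A generator of the null space is (3, 1, -3, -3).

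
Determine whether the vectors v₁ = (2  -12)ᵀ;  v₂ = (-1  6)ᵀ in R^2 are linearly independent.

One vector is a scalar multiple of another, so the set is dependent.

linearly dependent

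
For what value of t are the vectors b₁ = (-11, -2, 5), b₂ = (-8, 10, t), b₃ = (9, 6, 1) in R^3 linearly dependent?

Place the vectors as rows of a 3×3 matrix; dependence ⇔ determinant zero.
Expanding, det = 48*t - 816.
Setting this to zero gives t = 17.

t = 17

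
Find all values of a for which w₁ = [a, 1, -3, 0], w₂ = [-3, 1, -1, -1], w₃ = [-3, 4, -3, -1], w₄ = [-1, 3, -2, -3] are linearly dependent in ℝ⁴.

a = -56/3

The vectors are dependent exactly when the determinant of the matrix with rows w₁, w₂, w₃, w₄ vanishes.
The determinant works out to -3*a - 56.
Setting this to zero gives a = -56/3.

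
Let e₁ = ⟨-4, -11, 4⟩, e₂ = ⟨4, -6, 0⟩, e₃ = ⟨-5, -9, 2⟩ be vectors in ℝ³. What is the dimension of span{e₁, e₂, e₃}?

Put the 3×3 matrix [e₁|e₂|e₃] into echelon form.
The echelon form has 3 nonzero rows, so the rank is 3.

dim = 3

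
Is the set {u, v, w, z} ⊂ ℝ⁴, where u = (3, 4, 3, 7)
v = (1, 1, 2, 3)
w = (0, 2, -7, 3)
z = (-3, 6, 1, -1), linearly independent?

Row-reduce the matrix whose columns are u, v, w, z.
The reduction yields 4 nonzero rows, so the rank is 4.
Since rank = 4 (the number of vectors), the set is linearly independent.

linearly independent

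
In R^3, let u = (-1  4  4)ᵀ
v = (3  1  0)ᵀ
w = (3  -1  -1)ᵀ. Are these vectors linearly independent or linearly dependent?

Form the 3×3 matrix with these as columns; its determinant is -11.
A nonzero determinant means the columns are linearly independent.

linearly independent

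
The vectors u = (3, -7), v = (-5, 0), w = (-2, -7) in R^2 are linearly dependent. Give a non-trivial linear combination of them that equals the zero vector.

u + v - w = 0

Solve the homogeneous system with u, v, w as columns by row-reducing the coefficient matrix.
The free variable yields coefficients (1, 1, -1) (any nonzero multiple also works).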